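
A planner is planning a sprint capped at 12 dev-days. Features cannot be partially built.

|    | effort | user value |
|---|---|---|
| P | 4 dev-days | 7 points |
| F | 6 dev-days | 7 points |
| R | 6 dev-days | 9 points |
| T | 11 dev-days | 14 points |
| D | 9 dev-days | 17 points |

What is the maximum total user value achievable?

Allowing fractional choices, the relaxed optimum would be about 22.2, but features are indivisible.
P + R: effort 4 + 6 = 10 ≤ 12, user value 7 + 9 = 16.
D: effort 9 ≤ 12, user value 17.
F + R: effort 6 + 6 = 12 ≤ 12, user value 7 + 9 = 16.
Best is D with total user value 17.

17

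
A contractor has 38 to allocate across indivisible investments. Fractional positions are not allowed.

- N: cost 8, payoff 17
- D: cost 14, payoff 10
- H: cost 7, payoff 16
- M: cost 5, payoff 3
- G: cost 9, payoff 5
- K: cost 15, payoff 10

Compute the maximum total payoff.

Take N, D, H, and G: cost 8 + 14 + 7 + 9 = 38 ≤ 38, payoff 17 + 10 + 16 + 5 = 48.
No other feasible combination does better.

48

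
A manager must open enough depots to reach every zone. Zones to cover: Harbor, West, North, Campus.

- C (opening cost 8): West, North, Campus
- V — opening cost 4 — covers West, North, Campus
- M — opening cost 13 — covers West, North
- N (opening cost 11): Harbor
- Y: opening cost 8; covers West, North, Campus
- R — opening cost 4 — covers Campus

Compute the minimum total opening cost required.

15

Choose V and N: together they cover Harbor, West, North, Campus — every zone.
Total opening cost: 4 + 11 = 15.
No cover costs less than 15.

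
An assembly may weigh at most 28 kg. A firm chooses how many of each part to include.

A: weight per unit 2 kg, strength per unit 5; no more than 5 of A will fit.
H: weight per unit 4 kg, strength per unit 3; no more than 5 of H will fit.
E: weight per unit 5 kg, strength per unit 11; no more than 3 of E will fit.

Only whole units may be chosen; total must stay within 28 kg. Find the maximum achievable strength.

5×A and 3×E: weight 25 ≤ 28, strength 5·5 + 3·11 = 58.
4×A, 1×H, and 3×E: weight 27 ≤ 28, strength 4·5 + 1·3 + 3·11 = 56.
Best is 58.

58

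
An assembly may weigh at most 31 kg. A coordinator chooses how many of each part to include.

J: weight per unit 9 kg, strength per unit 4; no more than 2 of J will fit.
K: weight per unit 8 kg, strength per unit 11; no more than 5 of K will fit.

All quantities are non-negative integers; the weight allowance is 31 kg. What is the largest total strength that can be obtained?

This is a bounded integer knapsack.
1×J and 2×K: weight 25 ≤ 31, strength 1·4 + 2·11 = 26.
3×K: weight 24 ≤ 31, strength 3·11 = 33.
Best is 33.

33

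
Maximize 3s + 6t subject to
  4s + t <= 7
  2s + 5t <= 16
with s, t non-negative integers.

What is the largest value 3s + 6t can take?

The continuous relaxation peaks at (1.06, 2.78) with value 19.83; rounding to a feasible lattice point costs some objective.
(s,t)=(0,3): 4·0+1·3=3≤7, 2·0+5·3=15≤16, objective 18.
(s,t)=(1,2): 4·1+1·2=6≤7, 2·1+5·2=12≤16, objective 15.
No feasible integer point exceeds 18.

18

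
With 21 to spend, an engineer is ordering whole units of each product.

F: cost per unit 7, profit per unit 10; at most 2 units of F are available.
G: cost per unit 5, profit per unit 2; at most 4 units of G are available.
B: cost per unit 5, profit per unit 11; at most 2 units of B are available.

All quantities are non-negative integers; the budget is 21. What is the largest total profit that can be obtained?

32

1×F and 2×B: cost 17 ≤ 21, profit 1·10 + 2·11 = 32.
2×F and 1×B: cost 19 ≤ 21, profit 2·10 + 1·11 = 31.
Best is 32.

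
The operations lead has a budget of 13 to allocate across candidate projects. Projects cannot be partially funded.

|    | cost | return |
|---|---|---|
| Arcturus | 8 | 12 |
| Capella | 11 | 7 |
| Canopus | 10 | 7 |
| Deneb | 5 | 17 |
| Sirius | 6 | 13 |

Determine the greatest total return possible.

30

This is a 0-1 knapsack instance.
Deneb: cost 5 ≤ 13, return 17.
Arcturus + Deneb: cost 8 + 5 = 13 ≤ 13, return 12 + 17 = 29.
Deneb + Sirius: cost 5 + 6 = 11 ≤ 13, return 17 + 13 = 30.
Best is Deneb and Sirius with total return 30.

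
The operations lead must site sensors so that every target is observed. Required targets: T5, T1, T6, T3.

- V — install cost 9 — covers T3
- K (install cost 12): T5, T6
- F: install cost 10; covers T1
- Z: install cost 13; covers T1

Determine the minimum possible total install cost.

31

Choose V, K, and F: together they cover T5, T1, T6, T3 — every target.
Total install cost: 9 + 12 + 10 = 31.
No cover costs less than 31.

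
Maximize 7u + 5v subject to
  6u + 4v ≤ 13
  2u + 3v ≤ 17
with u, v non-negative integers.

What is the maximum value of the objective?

Relaxing integrality, the LP optimum is 16.25 at (u,v) = (0, 3.25), which is not an integer point.
(u,v)=(0,3): 6·0+4·3=12≤13, 2·0+3·3=9≤17, objective 15.
(u,v)=(0,2): 6·0+4·2=8≤13, 2·0+3·2=6≤17, objective 10.
The best lattice point is (0,3), giving 15.

15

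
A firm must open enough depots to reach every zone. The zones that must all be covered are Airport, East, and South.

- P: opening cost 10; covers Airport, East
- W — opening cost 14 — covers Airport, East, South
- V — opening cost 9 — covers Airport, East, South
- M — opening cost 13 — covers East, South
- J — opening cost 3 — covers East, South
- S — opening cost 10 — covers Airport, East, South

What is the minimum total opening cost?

9

This is an integer covering problem.
The greedy cost-per-new-zone heuristic would pick J and V for 12, but a cheaper cover exists.
V alone covers Airport, East, South — every zone.
Total opening cost: 9.
No cover costs less than 9.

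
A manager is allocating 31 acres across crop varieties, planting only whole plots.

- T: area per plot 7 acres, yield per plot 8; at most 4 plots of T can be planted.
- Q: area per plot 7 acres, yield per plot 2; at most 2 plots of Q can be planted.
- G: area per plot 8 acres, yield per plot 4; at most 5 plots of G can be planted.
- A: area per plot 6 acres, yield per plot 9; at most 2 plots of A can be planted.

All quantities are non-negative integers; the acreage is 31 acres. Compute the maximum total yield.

34

Take 2×T and 2×A: area 26 ≤ 31, yield 2·8 + 2·9 = 34.
A has the best ratio (9/6) and is taken to its limit of 2; remaining capacity is filled optimally with the others.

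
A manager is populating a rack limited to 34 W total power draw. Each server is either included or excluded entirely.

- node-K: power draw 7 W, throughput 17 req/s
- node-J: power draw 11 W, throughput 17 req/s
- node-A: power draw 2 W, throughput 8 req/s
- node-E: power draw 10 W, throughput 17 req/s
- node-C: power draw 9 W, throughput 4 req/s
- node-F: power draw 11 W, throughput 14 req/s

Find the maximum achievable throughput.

Allowing fractional choices, the relaxed optimum would be about 64.1, but servers are indivisible.
node-K + node-J + node-A + node-F: power draw 7 + 11 + 2 + 11 = 31 ≤ 34, throughput 17 + 17 + 8 + 14 = 56.
node-K + node-A + node-E + node-F: power draw 7 + 2 + 10 + 11 = 30 ≤ 34, throughput 17 + 8 + 17 + 14 = 56.
node-K + node-J + node-A + node-E: power draw 7 + 11 + 2 + 10 = 30 ≤ 34, throughput 17 + 17 + 8 + 17 = 59.
Best is node-K, node-J, node-A, and node-E with total throughput 59.

59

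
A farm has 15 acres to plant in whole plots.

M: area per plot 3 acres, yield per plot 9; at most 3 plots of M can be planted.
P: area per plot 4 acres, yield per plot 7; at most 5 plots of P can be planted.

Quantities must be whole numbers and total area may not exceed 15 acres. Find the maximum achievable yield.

This is a bounded integer knapsack.
M has the best ratio (9/3); taking only M gives at most 3×9 = 27 (stopped by the supply cap of 3).
Mixing does better — 3×M and 1×P: area 13 ≤ 15, yield 3·9 + 1·7 = 34.

34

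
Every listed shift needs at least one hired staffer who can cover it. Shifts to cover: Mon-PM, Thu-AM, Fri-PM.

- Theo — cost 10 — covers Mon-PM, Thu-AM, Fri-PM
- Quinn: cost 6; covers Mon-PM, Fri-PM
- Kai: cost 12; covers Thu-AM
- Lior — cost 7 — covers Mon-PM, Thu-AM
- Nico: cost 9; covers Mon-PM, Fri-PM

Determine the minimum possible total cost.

10

The greedy cost-per-new-shift heuristic would pick Quinn and Lior for 13, but a cheaper cover exists.
Theo alone covers Mon-PM, Thu-AM, Fri-PM — every shift.
Total cost: 10.
No cover costs less than 10.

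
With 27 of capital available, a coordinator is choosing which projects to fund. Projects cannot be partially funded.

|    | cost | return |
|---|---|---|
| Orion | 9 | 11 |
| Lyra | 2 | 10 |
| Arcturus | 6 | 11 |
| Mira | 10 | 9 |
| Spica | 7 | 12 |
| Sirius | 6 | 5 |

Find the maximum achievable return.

This is a 0-1 knapsack instance.
Allowing fractional choices, the relaxed optimum would be about 46.7, but projects are indivisible.
Orion + Lyra + Arcturus + Mira: cost 9 + 2 + 6 + 10 = 27 ≤ 27, return 11 + 10 + 11 + 9 = 41.
Lyra + Arcturus + Mira + Spica: cost 2 + 6 + 10 + 7 = 25 ≤ 27, return 10 + 11 + 9 + 12 = 42.
Orion + Lyra + Arcturus + Spica: cost 9 + 2 + 6 + 7 = 24 ≤ 27, return 11 + 10 + 11 + 12 = 44.
Best is Orion, Lyra, Arcturus, and Spica with total return 44.

44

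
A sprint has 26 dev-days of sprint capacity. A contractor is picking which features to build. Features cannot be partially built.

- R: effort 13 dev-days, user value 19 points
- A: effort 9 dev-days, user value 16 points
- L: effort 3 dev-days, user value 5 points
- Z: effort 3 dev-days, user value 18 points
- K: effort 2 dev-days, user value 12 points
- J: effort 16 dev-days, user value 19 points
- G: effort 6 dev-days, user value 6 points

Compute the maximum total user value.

Allowing fractional choices, the relaxed optimum would be about 64.2, but features are indivisible.
A + L + Z + K + G: effort 9 + 3 + 3 + 2 + 6 = 23 ≤ 26, user value 16 + 5 + 18 + 12 + 6 = 57.
R + L + Z + K: effort 13 + 3 + 3 + 2 = 21 ≤ 26, user value 19 + 5 + 18 + 12 = 54.
R + Z + K + G: effort 13 + 3 + 2 + 6 = 24 ≤ 26, user value 19 + 18 + 12 + 6 = 55.
Best is A, L, Z, K, and G with total user value 57.

57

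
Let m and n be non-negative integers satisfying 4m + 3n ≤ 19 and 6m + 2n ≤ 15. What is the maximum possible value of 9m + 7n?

42

The continuous relaxation peaks at (0, 6.33) with value 44.33; rounding to a feasible lattice point costs some objective.
(m,n)=(0,6): 4·0+3·6=18≤19, 6·0+2·6=12≤15, objective 42.
(m,n)=(0,5): 4·0+3·5=15≤19, 6·0+2·5=10≤15, objective 35.
No feasible integer point exceeds 42.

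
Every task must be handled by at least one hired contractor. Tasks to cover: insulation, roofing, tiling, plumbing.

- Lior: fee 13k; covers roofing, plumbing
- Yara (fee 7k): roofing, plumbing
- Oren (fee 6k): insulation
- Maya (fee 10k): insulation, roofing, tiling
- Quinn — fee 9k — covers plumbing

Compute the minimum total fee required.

17

Choose Yara and Maya: together they cover insulation, roofing, tiling, plumbing — every task.
Total fee: 7 + 10 = 17.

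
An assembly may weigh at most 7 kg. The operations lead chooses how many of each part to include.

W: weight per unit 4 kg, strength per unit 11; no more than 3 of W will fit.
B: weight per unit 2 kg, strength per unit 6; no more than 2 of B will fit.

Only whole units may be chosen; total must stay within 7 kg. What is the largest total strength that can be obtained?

17

1×W and 1×B: weight 6 ≤ 7, strength 1·11 + 1·6 = 17.
2×B: weight 4 ≤ 7, strength 2·6 = 12.
Best is 17.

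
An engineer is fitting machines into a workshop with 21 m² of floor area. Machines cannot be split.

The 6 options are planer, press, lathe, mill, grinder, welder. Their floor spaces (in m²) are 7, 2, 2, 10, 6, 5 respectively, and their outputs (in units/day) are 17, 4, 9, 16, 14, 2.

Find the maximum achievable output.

Take planer, press, lathe, and mill: floor space 7 + 2 + 2 + 10 = 21 ≤ 21, output 17 + 4 + 9 + 16 = 46.
No other feasible combination does better.

46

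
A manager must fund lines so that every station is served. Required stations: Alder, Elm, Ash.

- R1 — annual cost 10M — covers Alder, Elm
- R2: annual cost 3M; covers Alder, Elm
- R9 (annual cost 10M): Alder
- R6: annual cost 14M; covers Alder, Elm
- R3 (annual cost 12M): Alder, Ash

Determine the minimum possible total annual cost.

Choose R2 and R3: together they cover Alder, Elm, Ash — every station.
Total annual cost: 3 + 12 = 15.

15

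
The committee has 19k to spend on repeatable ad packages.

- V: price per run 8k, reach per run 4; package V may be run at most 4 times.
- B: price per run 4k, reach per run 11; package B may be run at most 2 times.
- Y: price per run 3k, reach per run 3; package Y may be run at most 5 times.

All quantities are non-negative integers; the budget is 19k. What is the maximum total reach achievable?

This is a bounded integer knapsack.
2×B and 3×Y: price 17 ≤ 19, reach 2·11 + 3·3 = 31.
1×V, 2×B, and 1×Y: price 19 ≤ 19, reach 1·4 + 2·11 + 1·3 = 29.
Best is 31.

31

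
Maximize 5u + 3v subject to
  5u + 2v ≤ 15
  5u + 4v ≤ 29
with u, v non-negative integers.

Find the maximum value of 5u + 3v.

(u,v)=(0,7) is feasible, giving 21.
(u,v)=(0,6) is feasible, giving 18.
The best lattice point is (0,7), giving 21.

21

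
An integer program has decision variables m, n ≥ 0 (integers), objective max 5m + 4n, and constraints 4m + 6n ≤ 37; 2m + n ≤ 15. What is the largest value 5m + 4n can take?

The continuous relaxation peaks at (6.62, 1.75) with value 40.12; rounding to a feasible lattice point costs some objective.
(m,n)=(7,1): 4·7+6·1=34≤37, 2·7+1·1=15≤15, objective 39.
(m,n)=(6,2): 4·6+6·2=36≤37, 2·6+1·2=14≤15, objective 38.
No feasible integer point exceeds 39.

39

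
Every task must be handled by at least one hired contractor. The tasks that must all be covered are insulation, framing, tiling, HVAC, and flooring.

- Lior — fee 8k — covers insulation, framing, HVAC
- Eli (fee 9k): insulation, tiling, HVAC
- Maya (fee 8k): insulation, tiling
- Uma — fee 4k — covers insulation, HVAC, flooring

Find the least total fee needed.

Choose Lior, Maya, and Uma: together they cover insulation, framing, tiling, HVAC, flooring — every task.
Total fee: 8 + 8 + 4 = 20.

20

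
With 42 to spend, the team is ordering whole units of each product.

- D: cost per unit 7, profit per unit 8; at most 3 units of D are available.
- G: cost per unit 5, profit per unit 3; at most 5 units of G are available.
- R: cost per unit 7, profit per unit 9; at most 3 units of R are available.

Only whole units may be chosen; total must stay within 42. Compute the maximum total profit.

R has the best ratio (9/7); taking only R gives at most 3×9 = 27 (stopped by the supply cap of 3).
Mixing does better — 3×D and 3×R: cost 42 ≤ 42, profit 3·8 + 3·9 = 51.

51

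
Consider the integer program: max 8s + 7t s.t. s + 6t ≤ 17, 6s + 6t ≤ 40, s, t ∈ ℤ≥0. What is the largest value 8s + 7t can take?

48

(s,t)=(6,0): 1·6+6·0=6≤17, 6·6+6·0=36≤40, objective 48.
(s,t)=(5,1): 1·5+6·1=11≤17, 6·5+6·1=36≤40, objective 47.
(s,t)=(5,0): 1·5+6·0=5≤17, 6·5+6·0=30≤40, objective 40.
No feasible integer point exceeds 48.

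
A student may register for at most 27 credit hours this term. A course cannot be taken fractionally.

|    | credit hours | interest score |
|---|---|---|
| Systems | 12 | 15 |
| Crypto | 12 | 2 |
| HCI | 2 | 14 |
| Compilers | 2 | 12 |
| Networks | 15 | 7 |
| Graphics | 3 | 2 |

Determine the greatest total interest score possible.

43

Take Systems, HCI, Compilers, and Graphics: credit hours 12 + 2 + 2 + 3 = 19 ≤ 27, interest score 15 + 14 + 12 + 2 = 43.
No other feasible combination does better.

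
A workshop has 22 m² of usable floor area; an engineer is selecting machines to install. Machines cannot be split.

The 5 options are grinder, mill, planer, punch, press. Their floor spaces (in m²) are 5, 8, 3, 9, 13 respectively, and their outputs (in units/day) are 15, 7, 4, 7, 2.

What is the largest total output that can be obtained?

grinder + mill + planer: floor space 5 + 8 + 3 = 16 ≤ 22, output 15 + 7 + 4 = 26.
grinder + mill + punch: floor space 5 + 8 + 9 = 22 ≤ 22, output 15 + 7 + 7 = 29.
Best is grinder, mill, and punch with total output 29.

29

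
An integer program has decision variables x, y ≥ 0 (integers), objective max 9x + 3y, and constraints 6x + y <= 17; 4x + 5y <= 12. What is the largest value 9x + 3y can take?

The continuous relaxation peaks at (2.81, 0.154) with value 25.73; rounding to a feasible lattice point costs some objective.
(x,y)=(2,0): 6·2+1·0=12≤17, 4·2+5·0=8≤12, objective 18.
(x,y)=(1,1): 6·1+1·1=7≤17, 4·1+5·1=9≤12, objective 12.
(x,y)=(1,0): 6·1+1·0=6≤17, 4·1+5·0=4≤12, objective 9.
The best lattice point is (2,0), giving 18.

18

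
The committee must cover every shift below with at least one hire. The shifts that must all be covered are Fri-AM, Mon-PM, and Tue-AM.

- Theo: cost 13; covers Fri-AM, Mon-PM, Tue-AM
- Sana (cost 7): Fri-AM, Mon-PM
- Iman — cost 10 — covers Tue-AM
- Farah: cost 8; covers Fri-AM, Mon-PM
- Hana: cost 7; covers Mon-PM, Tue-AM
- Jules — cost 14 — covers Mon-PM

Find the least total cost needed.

13

The greedy cost-per-new-shift heuristic would pick Sana and Hana for 14, but a cheaper cover exists.
Theo alone covers Fri-AM, Mon-PM, Tue-AM — every shift.
Total cost: 13.
No cover costs less than 13.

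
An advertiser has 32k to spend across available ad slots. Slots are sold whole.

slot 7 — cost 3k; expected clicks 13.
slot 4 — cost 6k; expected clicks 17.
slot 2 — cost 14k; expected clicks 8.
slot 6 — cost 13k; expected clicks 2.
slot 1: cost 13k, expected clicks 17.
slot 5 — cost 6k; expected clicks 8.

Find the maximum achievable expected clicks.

55

slot 7 + slot 4 + slot 1 + slot 5: cost 3 + 6 + 13 + 6 = 28 ≤ 32, expected clicks 13 + 17 + 17 + 8 = 55.
slot 7 + slot 4 + slot 1: cost 3 + 6 + 13 = 22 ≤ 32, expected clicks 13 + 17 + 17 = 47.
slot 7 + slot 4 + slot 2 + slot 5: cost 3 + 6 + 14 + 6 = 29 ≤ 32, expected clicks 13 + 17 + 8 + 8 = 46.
Best is slot 7, slot 4, slot 1, and slot 5 with total expected clicks 55.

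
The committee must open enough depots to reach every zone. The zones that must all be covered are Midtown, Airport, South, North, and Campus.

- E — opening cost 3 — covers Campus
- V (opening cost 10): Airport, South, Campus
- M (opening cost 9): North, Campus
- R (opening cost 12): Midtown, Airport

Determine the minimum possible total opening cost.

31

The greedy cost-per-new-zone heuristic would pick E, V, M, and R for 34, but a cheaper cover exists.
Choose V, M, and R: together they cover Midtown, Airport, South, North, Campus — every zone.
Total opening cost: 10 + 9 + 12 = 31.
No cover costs less than 31.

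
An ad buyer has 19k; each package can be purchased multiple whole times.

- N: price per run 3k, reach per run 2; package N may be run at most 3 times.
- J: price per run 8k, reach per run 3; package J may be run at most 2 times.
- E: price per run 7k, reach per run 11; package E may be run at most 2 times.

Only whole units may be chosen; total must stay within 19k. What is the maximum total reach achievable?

24

Take 1×N and 2×E: price 17 ≤ 19, reach 1·2 + 2·11 = 24.
E has the best ratio (11/7) and is taken to its limit of 2; remaining capacity is filled optimally with the others.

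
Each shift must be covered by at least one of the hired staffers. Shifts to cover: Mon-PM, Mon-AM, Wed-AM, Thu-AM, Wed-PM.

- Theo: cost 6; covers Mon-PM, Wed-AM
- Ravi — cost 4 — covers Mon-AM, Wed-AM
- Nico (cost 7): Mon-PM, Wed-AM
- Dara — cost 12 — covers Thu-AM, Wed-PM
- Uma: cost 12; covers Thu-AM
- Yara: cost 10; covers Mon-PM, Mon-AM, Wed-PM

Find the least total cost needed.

22

The greedy cost-per-new-shift heuristic would pick Ravi, Yara, and Dara for 26, but a cheaper cover exists.
Choose Theo, Ravi, and Dara: together they cover Mon-PM, Mon-AM, Wed-AM, Thu-AM, Wed-PM — every shift.
Total cost: 6 + 4 + 12 = 22.
No cover costs less than 22.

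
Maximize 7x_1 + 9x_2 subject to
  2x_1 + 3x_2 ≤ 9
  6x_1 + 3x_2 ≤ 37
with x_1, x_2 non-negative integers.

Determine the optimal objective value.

Relaxing integrality, the LP optimum is 31.50 at (x_1,x_2) = (4.5, 0), which is not an integer point.
(x_1,x_2)=(3,1): 2·3+3·1=9≤9, 6·3+3·1=21≤37, objective 30.
(x_1,x_2)=(4,0): 2·4+3·0=8≤9, 6·4+3·0=24≤37, objective 28.
(x_1,x_2)=(2,1): 2·2+3·1=7≤9, 6·2+3·1=15≤37, objective 23.
Maximum is 30 at (x_1,x_2)=(3,1).

30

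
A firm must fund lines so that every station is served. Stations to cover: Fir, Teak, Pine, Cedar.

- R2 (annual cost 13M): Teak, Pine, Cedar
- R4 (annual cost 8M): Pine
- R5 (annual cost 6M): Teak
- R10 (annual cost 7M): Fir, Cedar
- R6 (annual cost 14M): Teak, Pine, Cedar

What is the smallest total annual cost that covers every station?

20

The greedy cost-per-new-station heuristic would pick R10, R5, and R4 for 21, but a cheaper cover exists.
Choose R2 and R10: together they cover Fir, Teak, Pine, Cedar — every station.
Total annual cost: 13 + 7 = 20.
No cover costs less than 20.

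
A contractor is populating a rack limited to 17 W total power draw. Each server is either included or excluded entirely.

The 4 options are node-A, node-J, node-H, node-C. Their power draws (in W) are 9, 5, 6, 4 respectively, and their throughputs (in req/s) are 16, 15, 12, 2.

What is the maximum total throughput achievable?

This is an integer program with binary decision variables.
Allowing fractional choices, the relaxed optimum would be about 37.7, but servers are indivisible.
node-J + node-H + node-C: power draw 5 + 6 + 4 = 15 ≤ 17, throughput 15 + 12 + 2 = 29.
node-A + node-H: power draw 9 + 6 = 15 ≤ 17, throughput 16 + 12 = 28.
node-A + node-J: power draw 9 + 5 = 14 ≤ 17, throughput 16 + 15 = 31.
Best is node-A and node-J with total throughput 31.

31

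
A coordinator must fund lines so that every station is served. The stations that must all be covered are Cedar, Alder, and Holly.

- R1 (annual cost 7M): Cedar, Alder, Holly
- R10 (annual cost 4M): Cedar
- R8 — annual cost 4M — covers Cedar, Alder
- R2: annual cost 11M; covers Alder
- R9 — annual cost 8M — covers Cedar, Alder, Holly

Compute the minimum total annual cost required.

The greedy cost-per-new-station heuristic would pick R8 and R1 for 11, but a cheaper cover exists.
R1 alone covers Cedar, Alder, Holly — every station.
Total annual cost: 7.
No cover costs less than 7.

7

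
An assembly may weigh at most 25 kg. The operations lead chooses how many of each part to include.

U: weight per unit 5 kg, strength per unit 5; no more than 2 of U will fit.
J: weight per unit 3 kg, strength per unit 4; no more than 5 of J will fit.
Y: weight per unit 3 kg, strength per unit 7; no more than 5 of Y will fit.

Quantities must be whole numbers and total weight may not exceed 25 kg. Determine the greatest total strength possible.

3×J and 5×Y: weight 24 ≤ 25, strength 3·4 + 5·7 = 47.
2×U and 5×Y: weight 25 ≤ 25, strength 2·5 + 5·7 = 45.
Best is 47.

47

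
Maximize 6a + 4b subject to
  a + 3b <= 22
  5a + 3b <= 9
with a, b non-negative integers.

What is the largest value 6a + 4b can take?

12

(a,b)=(0,3): 1·0+3·3=9≤22, 5·0+3·3=9≤9, objective 12.
(a,b)=(0,2): 1·0+3·2=6≤22, 5·0+3·2=6≤9, objective 8.
The best lattice point is (0,3), giving 12.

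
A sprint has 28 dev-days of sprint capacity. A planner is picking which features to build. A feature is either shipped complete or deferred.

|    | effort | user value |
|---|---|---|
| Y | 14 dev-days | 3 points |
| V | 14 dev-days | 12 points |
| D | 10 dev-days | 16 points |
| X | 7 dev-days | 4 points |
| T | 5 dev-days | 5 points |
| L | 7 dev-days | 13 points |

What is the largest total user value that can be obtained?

34

This is a 0-1 knapsack instance.
Allowing fractional choices, the relaxed optimum would be about 39.1, but features are indivisible.
V + T + L: effort 14 + 5 + 7 = 26 ≤ 28, user value 12 + 5 + 13 = 30.
D + T + L: effort 10 + 5 + 7 = 22 ≤ 28, user value 16 + 5 + 13 = 34.
D + X + L: effort 10 + 7 + 7 = 24 ≤ 28, user value 16 + 4 + 13 = 33.
Best is D, T, and L with total user value 34.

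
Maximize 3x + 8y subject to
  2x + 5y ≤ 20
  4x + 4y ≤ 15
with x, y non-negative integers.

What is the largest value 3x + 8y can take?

The continuous relaxation peaks at (0, 3.75) with value 30.00; rounding to a feasible lattice point costs some objective.
(x,y)=(0,3): 2·0+5·3=15≤20, 4·0+4·3=12≤15, objective 24.
(x,y)=(1,2): 2·1+5·2=12≤20, 4·1+4·2=12≤15, objective 19.
(x,y)=(0,2): 2·0+5·2=10≤20, 4·0+4·2=8≤15, objective 16.
Maximum is 24 at (x,y)=(0,3).

24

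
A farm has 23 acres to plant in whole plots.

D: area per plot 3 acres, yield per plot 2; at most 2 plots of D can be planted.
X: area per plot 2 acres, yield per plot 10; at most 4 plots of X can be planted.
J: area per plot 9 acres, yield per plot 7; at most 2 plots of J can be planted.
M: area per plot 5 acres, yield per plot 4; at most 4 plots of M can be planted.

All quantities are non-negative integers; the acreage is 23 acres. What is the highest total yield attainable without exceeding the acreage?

52

4×X, 1×J, and 1×M: area 22 ≤ 23, yield 4·10 + 1·7 + 1·4 = 51.
4×X and 3×M: area 23 ≤ 23, yield 4·10 + 3·4 = 52.
Best is 52.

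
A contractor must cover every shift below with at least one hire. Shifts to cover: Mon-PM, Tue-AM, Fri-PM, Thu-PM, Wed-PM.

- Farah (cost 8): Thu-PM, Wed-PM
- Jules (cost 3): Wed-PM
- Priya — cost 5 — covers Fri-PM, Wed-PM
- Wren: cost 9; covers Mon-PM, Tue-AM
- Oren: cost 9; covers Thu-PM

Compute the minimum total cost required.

Choose Farah, Priya, and Wren: together they cover Mon-PM, Tue-AM, Fri-PM, Thu-PM, Wed-PM — every shift.
Total cost: 8 + 5 + 9 = 22.
No cover costs less than 22.

22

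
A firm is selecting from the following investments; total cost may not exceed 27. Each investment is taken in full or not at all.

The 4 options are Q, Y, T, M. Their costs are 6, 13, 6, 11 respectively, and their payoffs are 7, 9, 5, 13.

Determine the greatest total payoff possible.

This is a 0-1 knapsack instance.
Y + M: cost 13 + 11 = 24 ≤ 27, payoff 9 + 13 = 22.
Q + Y + T: cost 6 + 13 + 6 = 25 ≤ 27, payoff 7 + 9 + 5 = 21.
Q + T + M: cost 6 + 6 + 11 = 23 ≤ 27, payoff 7 + 5 + 13 = 25.
Best is Q, T, and M with total payoff 25.

25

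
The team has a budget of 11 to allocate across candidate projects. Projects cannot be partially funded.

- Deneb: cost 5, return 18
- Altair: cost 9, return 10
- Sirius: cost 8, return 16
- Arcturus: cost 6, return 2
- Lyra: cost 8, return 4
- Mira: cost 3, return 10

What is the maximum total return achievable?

28

Allowing fractional choices, the relaxed optimum would be about 34.0, but projects are indivisible.
Deneb + Mira: cost 5 + 3 = 8 ≤ 11, return 18 + 10 = 28.
Sirius + Mira: cost 8 + 3 = 11 ≤ 11, return 16 + 10 = 26.
Best is Deneb and Mira with total return 28.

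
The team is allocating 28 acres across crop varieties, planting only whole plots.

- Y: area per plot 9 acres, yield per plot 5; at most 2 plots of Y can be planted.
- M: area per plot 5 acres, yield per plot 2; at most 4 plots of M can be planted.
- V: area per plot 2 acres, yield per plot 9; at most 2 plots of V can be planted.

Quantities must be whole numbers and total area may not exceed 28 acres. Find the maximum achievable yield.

Take 2×Y, 1×M, and 2×V: area 27 ≤ 28, yield 2·5 + 1·2 + 2·9 = 30.
V has the best ratio (9/2) and is taken to its limit of 2; remaining capacity is filled optimally with the others.

30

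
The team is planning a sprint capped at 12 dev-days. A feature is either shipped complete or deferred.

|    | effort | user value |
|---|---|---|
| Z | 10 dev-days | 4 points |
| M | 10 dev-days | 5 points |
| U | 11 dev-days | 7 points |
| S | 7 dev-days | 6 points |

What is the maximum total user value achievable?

7

This is an integer program with binary decision variables.
Allowing fractional choices, the relaxed optimum would be about 9.2, but features are indivisible.
S: effort 7 ≤ 12, user value 6.
U: effort 11 ≤ 12, user value 7.
Best is U with total user value 7.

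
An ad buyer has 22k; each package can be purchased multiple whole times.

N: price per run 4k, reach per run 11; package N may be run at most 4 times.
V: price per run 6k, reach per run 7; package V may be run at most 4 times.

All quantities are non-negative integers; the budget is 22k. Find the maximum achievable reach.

N has the best ratio (11/4); taking only N gives at most 4×11 = 44 (stopped by the supply cap of 4).
Mixing does better — 4×N and 1×V: price 22 ≤ 22, reach 4·11 + 1·7 = 51.

51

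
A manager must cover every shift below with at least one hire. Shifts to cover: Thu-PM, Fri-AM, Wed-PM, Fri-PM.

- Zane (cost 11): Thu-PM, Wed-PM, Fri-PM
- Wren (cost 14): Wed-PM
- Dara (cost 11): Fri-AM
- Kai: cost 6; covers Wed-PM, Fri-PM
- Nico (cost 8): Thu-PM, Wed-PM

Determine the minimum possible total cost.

The greedy cost-per-new-shift heuristic would pick Kai, Nico, and Dara for 25, but a cheaper cover exists.
Choose Zane and Dara: together they cover Thu-PM, Fri-AM, Wed-PM, Fri-PM — every shift.
Total cost: 11 + 11 = 22.
No cover costs less than 22.

22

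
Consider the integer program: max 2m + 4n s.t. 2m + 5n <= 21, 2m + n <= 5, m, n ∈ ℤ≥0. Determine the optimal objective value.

16

Relaxing integrality, the LP optimum is 17.00 at (m,n) = (0.5, 4), which is not an integer point.
(m,n)=(0,4) is feasible, giving 16.
(m,n)=(1,3) is feasible, giving 14.
The best lattice point is (0,4), giving 16.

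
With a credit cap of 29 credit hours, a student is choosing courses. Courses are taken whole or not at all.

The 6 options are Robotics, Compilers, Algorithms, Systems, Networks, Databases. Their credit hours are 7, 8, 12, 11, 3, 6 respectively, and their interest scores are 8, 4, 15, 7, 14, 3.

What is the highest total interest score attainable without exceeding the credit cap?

This is a 0-1 knapsack instance.
Allowing fractional choices, the relaxed optimum would be about 41.5, but courses are indivisible.
Robotics + Algorithms + Networks: credit hours 7 + 12 + 3 = 22 ≤ 29, interest score 8 + 15 + 14 = 37.
Algorithms + Systems + Networks: credit hours 12 + 11 + 3 = 26 ≤ 29, interest score 15 + 7 + 14 = 36.
Robotics + Algorithms + Networks + Databases: credit hours 7 + 12 + 3 + 6 = 28 ≤ 29, interest score 8 + 15 + 14 + 3 = 40.
Best is Robotics, Algorithms, Networks, and Databases with total interest score 40.

40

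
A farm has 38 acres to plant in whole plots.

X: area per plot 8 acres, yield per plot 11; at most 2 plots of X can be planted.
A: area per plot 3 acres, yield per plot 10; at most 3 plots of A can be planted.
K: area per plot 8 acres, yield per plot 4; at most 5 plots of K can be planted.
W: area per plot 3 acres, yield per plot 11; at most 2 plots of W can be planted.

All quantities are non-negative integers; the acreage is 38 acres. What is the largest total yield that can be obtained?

74

This is a bounded integer knapsack.
2×X, 3×A, and 2×W: area 31 ≤ 38, yield 2·11 + 3·10 + 2·11 = 74.
2×X, 2×A, 1×K, and 2×W: area 36 ≤ 38, yield 2·11 + 2·10 + 1·4 + 2·11 = 68.
Best is 74.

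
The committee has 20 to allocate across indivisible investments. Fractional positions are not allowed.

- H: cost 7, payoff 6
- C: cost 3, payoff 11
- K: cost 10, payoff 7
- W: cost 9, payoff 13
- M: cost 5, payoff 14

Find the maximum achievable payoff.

38

C + W + M: cost 3 + 9 + 5 = 17 ≤ 20, payoff 11 + 13 + 14 = 38.
C + K + M: cost 3 + 10 + 5 = 18 ≤ 20, payoff 11 + 7 + 14 = 32.
H + C + M: cost 7 + 3 + 5 = 15 ≤ 20, payoff 6 + 11 + 14 = 31.
Best is C, W, and M with total payoff 38.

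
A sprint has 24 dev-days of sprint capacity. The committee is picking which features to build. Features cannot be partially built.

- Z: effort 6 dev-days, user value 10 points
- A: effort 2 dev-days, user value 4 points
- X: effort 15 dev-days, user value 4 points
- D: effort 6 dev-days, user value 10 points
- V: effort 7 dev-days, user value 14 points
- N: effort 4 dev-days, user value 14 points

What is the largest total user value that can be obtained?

Treat it as a binary knapsack problem.
Allowing fractional choices, the relaxed optimum would be about 50.3, but features are indivisible.
Z + A + V + N: effort 6 + 2 + 7 + 4 = 19 ≤ 24, user value 10 + 4 + 14 + 14 = 42.
Z + D + V + N: effort 6 + 6 + 7 + 4 = 23 ≤ 24, user value 10 + 10 + 14 + 14 = 48.
Best is Z, D, V, and N with total user value 48.

48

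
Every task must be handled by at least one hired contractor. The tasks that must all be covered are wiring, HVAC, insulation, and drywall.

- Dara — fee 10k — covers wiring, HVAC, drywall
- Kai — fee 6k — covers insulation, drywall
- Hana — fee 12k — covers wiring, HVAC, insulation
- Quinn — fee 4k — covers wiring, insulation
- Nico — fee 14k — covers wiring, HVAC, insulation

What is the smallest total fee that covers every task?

14

This is an integer covering problem.
Choose Dara and Quinn: together they cover wiring, HVAC, insulation, drywall — every task.
Total fee: 10 + 4 = 14.
No cover costs less than 14.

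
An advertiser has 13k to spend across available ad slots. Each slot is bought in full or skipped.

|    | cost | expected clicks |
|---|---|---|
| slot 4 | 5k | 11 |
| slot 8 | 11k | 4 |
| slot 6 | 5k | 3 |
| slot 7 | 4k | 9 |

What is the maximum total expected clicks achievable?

20

slot 4 + slot 7: cost 5 + 4 = 9 ≤ 13, expected clicks 11 + 9 = 20.
slot 4 + slot 6: cost 5 + 5 = 10 ≤ 13, expected clicks 11 + 3 = 14.
Best is slot 4 and slot 7 with total expected clicks 20.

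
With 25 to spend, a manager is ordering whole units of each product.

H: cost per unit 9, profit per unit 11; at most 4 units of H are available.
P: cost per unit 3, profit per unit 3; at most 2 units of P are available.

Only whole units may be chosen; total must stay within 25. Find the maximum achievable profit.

This is a bounded integer knapsack.
Take 2×H and 2×P: cost 24 ≤ 25, profit 2·11 + 2·3 = 28.
No other integer combination yields more.

28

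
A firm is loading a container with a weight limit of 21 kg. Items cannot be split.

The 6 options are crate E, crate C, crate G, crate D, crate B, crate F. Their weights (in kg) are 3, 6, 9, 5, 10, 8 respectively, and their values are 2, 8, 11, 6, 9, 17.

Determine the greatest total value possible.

31

This is a 0-1 knapsack instance.
Allowing fractional choices, the relaxed optimum would be about 33.6, but items are indivisible.
crate C + crate D + crate F: weight 6 + 5 + 8 = 19 ≤ 21, value 8 + 6 + 17 = 31.
crate E + crate G + crate F: weight 3 + 9 + 8 = 20 ≤ 21, value 2 + 11 + 17 = 30.
Best is crate C, crate D, and crate F with total value 31.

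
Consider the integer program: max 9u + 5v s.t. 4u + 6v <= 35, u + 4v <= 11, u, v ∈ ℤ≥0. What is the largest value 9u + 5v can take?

The continuous relaxation peaks at (8.75, 0) with value 78.75; rounding to a feasible lattice point costs some objective.
(u,v)=(8,0): 4·8+6·0=32≤35, 1·8+4·0=8≤11, objective 72.
(u,v)=(7,1): 4·7+6·1=34≤35, 1·7+4·1=11≤11, objective 68.
(u,v)=(7,0): 4·7+6·0=28≤35, 1·7+4·0=7≤11, objective 63.
Maximum is 72 at (u,v)=(8,0).

72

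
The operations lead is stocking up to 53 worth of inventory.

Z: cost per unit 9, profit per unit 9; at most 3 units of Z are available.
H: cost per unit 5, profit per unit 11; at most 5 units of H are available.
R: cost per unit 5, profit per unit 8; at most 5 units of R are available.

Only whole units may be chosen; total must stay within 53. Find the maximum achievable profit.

H has the best ratio (11/5); taking only H gives at most 5×11 = 55 (stopped by the supply cap of 5).
Mixing does better — 5×H and 5×R: cost 50 ≤ 53, profit 5·11 + 5·8 = 95.

95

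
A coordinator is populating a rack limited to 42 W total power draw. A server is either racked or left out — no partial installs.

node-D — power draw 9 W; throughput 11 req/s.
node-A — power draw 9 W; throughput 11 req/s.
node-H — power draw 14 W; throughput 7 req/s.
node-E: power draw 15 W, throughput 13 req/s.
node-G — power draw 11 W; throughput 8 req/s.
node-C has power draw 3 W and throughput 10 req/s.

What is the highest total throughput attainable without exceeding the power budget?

45

This is a 0-1 knapsack instance.
node-D + node-A + node-E + node-C: power draw 9 + 9 + 15 + 3 = 36 ≤ 42, throughput 11 + 11 + 13 + 10 = 45.
node-A + node-E + node-G + node-C: power draw 9 + 15 + 11 + 3 = 38 ≤ 42, throughput 11 + 13 + 8 + 10 = 42.
node-D + node-E + node-G + node-C: power draw 9 + 15 + 11 + 3 = 38 ≤ 42, throughput 11 + 13 + 8 + 10 = 42.
Best is node-D, node-A, node-E, and node-C with total throughput 45.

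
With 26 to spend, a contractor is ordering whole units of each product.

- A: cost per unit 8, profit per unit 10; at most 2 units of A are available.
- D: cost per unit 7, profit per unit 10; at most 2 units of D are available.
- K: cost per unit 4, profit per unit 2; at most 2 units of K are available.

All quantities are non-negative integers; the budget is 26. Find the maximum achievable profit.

32

D has the best ratio (10/7); taking only D gives at most 2×10 = 20 (stopped by the supply cap of 2).
Mixing does better — 1×A, 2×D, and 1×K: cost 26 ≤ 26, profit 1·10 + 2·10 + 1·2 = 32.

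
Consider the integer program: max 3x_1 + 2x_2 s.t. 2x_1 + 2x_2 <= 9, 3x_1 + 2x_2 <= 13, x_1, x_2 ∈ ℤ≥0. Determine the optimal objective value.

(x_1,x_2)=(4,0) is feasible, giving 12.
(x_1,x_2)=(3,1) is feasible, giving 11.
Maximum is 12 at (x_1,x_2)=(4,0).

12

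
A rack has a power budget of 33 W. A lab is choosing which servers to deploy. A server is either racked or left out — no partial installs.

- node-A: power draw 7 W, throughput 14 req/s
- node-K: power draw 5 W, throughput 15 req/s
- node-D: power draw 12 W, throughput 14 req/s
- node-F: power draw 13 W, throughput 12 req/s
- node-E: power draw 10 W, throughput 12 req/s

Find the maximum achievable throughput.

43

This is a 0-1 knapsack instance.
Take node-A, node-K, and node-D: power draw 7 + 5 + 12 = 24 ≤ 33, throughput 14 + 15 + 14 = 43.
No other feasible combination does better.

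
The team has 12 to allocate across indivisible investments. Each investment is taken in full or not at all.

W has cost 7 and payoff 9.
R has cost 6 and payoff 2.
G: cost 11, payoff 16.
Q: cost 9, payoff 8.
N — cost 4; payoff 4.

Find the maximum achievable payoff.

16

Treat it as a binary knapsack problem.
G: cost 11 ≤ 12, payoff 16.
W + N: cost 7 + 4 = 11 ≤ 12, payoff 9 + 4 = 13.
W: cost 7 ≤ 12, payoff 9.
Best is G with total payoff 16.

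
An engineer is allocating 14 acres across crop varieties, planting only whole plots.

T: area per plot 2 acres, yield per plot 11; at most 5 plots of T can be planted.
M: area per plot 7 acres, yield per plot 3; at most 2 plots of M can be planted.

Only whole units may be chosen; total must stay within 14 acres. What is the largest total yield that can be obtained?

55

5×T: area 10 ≤ 14, yield 5·11 = 55.
4×T: area 8 ≤ 14, yield 4·11 = 44.
Best is 55.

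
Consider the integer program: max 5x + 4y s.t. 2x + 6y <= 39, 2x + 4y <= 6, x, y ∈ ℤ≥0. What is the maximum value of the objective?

(x,y)=(3,0): 2·3+6·0=6≤39, 2·3+4·0=6≤6, objective 15.
(x,y)=(2,0): 2·2+6·0=4≤39, 2·2+4·0=4≤6, objective 10.
No feasible integer point exceeds 15.

15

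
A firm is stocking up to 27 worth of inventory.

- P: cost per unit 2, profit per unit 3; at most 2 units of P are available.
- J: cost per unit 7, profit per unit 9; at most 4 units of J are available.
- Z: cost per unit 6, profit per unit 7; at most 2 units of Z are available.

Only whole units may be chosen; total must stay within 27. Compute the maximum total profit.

This is a bounded integer knapsack.
P has the best ratio (3/2); taking only P gives at most 2×3 = 6 (stopped by the supply cap of 2).
Mixing does better — 3×J and 1×Z: cost 27 ≤ 27, profit 3·9 + 1·7 = 34.

34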